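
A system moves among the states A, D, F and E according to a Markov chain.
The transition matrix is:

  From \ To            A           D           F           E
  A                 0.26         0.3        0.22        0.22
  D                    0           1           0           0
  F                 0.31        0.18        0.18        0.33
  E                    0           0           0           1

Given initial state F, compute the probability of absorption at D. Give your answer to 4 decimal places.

0.4200

Let h(s) be the probability of absorption at D starting from transient state s. Then h(D) = 1 and h(E) = 0. By first-step analysis:
h(A) = 0.26·h(A) + 0.3·1 + 0.22·h(F) + 0.22·0
h(F) = 0.31·h(A) + 0.18·1 + 0.18·h(F) + 0.33·0
Solving: h(A) = 0.5303, h(F) = 0.4200.
Starting from F, the probability is 0.4200.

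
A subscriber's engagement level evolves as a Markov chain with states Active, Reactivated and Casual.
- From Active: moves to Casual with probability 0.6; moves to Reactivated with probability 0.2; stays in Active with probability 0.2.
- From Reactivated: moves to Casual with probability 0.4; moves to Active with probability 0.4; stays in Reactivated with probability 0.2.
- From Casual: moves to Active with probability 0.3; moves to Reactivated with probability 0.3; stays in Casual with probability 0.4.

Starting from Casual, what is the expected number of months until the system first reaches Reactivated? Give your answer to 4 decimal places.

Let t(s) be the expected number of months to first reach Reactivated from state s, with t(Reactivated) = 0. Conditioning on the first month:
t(Active) = 1 + 0.2·t(Active) + 0.6·t(Casual)
t(Casual) = 1 + 0.3·t(Active) + 0.4·t(Casual)
Solving: t(Active) = 4.0000, t(Casual) = 3.6667.
Expected months from Casual to Reactivated: 3.6667.

3.6667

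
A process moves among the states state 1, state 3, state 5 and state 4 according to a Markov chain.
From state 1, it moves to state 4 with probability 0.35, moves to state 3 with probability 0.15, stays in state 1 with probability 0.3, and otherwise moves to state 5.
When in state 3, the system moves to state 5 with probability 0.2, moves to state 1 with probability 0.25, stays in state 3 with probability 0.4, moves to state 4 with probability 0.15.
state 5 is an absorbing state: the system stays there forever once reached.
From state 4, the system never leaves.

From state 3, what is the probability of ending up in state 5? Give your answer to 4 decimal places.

0.4967

Let h(s) be the probability of absorption at state 5 starting from transient state s. Then h(state 5) = 1 and h(state 4) = 0. By first-step analysis:
h(state 1) = 0.3·h(state 1) + 0.15·h(state 3) + 0.2·1 + 0.35·0
h(state 3) = 0.25·h(state 1) + 0.4·h(state 3) + 0.2·1 + 0.15·0
Solving: h(state 1) = 0.3922, h(state 3) = 0.4967.
Starting from state 3, the probability is 0.4967.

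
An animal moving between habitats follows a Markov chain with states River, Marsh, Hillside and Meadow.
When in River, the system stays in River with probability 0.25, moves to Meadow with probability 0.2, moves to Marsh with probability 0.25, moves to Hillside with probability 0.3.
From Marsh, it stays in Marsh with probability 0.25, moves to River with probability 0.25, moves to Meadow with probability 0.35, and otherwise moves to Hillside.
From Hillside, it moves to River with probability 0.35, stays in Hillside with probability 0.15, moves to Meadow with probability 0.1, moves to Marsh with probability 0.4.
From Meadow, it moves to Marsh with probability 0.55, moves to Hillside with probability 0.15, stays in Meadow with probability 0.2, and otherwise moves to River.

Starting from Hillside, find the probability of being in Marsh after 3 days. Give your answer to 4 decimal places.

Propagate the distribution vector 3 days from Hillside.
After 0 days: (0.0000, 0.0000, 1.0000, 0.0000)
After 1 day: (0.3500, 0.4000, 0.1500, 0.1000)
After 2 days: (0.2500, 0.3025, 0.2025, 0.2450)
After 3 days: (0.2335, 0.3539, 0.1875, 0.2251)
P(in Marsh after 3 days) = 0.3539

0.3539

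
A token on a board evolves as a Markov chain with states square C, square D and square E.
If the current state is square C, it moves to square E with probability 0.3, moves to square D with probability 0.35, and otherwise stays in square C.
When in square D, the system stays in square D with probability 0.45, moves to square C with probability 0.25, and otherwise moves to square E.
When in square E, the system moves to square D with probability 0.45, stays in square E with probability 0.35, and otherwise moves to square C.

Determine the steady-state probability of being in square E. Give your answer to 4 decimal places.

0.3158

Let the stationary distribution be π with π = πP and π_1 + π_2 + π_3 = 1.
π_1 = 0.35·π_1 + 0.25·π_2 + 0.2·π_3
π_2 = 0.35·π_1 + 0.45·π_2 + 0.45·π_3
Solving with the normalization constraint gives π = (0.2602, 0.4240, 0.3158).
So the stationary probability of square E is 0.3158.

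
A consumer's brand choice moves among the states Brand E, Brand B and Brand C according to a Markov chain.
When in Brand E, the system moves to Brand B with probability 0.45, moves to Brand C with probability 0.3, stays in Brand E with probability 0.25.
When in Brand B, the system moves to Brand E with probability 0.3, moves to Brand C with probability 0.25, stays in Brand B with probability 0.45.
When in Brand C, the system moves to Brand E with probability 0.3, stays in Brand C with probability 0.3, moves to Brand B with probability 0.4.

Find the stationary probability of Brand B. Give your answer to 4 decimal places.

0.4361

Let the stationary distribution be π with π = πP and π_1 + π_2 + π_3 = 1.
π_1 = 0.25·π_1 + 0.3·π_2 + 0.3·π_3
π_2 = 0.45·π_1 + 0.45·π_2 + 0.4·π_3
Solving with the normalization constraint gives π = (0.2857, 0.4361, 0.2782).
So the stationary probability of Brand B is 0.4361.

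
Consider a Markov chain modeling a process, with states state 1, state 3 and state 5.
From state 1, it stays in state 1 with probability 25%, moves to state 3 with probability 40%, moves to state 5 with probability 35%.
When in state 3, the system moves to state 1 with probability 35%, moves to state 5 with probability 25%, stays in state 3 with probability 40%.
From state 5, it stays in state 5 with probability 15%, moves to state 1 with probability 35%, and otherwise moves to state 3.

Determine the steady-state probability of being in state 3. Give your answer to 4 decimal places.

0.4256

Let the stationary distribution be π with π = πP and π_1 + π_2 + π_3 = 1.
π_1 = 0.25·π_1 + 0.35·π_2 + 0.35·π_3
π_2 = 0.4·π_1 + 0.4·π_2 + 0.5·π_3
Solving with the normalization constraint gives π = (0.3182, 0.4256, 0.2562).
So the stationary probability of state 3 is 0.4256.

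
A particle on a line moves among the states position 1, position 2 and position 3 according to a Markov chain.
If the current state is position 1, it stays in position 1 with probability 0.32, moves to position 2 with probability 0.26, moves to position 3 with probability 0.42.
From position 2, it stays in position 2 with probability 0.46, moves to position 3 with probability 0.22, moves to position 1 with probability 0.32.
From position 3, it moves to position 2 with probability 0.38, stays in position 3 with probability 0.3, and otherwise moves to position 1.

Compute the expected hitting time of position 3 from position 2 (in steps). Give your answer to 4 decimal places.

Let t(s) be the expected number of steps to first reach position 3 from state s, with t(position 3) = 0. Conditioning on the first step:
t(position 1) = 1 + 0.32·t(position 1) + 0.26·t(position 2)
t(position 2) = 1 + 0.32·t(position 1) + 0.46·t(position 2)
Solving: t(position 1) = 2.8169, t(position 2) = 3.5211.
Expected steps from position 2 to position 3: 3.5211.

3.5211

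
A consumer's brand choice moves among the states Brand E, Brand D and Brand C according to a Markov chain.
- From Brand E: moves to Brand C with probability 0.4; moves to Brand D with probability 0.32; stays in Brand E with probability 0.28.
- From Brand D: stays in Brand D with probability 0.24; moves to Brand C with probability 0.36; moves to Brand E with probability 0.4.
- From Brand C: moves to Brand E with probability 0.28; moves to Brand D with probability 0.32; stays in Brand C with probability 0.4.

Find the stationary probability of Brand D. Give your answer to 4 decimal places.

0.2963

Let the stationary distribution be π with π = πP and π_1 + π_2 + π_3 = 1.
π_1 = 0.28·π_1 + 0.4·π_2 + 0.28·π_3
π_2 = 0.32·π_1 + 0.24·π_2 + 0.32·π_3
Solving with the normalization constraint gives π = (0.3156, 0.2963, 0.3881).
So the stationary probability of Brand D is 0.2963.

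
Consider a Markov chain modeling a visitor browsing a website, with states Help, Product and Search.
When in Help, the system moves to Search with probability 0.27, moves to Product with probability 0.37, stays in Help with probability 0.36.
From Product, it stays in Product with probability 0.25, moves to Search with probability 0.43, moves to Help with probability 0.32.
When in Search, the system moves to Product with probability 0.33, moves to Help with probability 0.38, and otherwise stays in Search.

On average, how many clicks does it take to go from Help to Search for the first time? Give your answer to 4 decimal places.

Let t(s) be the expected number of clicks to first reach Search from state s, with t(Search) = 0. Conditioning on the first click:
t(Help) = 1 + 0.36·t(Help) + 0.37·t(Product)
t(Product) = 1 + 0.32·t(Help) + 0.25·t(Product)
Solving: t(Help) = 3.0973, t(Product) = 2.6549.
Expected clicks from Help to Search: 3.0973.

3.0973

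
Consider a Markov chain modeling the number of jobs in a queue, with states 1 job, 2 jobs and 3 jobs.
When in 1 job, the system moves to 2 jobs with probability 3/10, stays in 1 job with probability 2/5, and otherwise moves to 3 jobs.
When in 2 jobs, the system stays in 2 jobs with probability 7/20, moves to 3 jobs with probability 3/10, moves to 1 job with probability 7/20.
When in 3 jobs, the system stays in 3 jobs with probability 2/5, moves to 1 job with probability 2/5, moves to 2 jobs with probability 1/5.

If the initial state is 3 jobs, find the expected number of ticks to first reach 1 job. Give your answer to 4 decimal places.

2.5758

Let t(s) be the expected number of ticks to first reach 1 job from state s, with t(1 job) = 0. Conditioning on the first tick:
t(2 jobs) = 1 + 0.35·t(2 jobs) + 0.3·t(3 jobs)
t(3 jobs) = 1 + 0.2·t(2 jobs) + 0.4·t(3 jobs)
Solving: t(2 jobs) = 2.7273, t(3 jobs) = 2.5758.
Expected ticks from 3 jobs to 1 job: 2.5758.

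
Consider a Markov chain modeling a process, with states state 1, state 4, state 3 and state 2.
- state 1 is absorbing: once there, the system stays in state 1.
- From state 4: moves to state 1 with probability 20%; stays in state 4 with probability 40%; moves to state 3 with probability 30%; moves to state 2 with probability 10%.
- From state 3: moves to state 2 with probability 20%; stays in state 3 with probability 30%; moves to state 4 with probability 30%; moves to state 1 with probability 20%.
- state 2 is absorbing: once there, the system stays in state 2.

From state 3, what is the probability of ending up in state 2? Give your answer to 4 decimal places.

Let h(s) be the probability of absorption at state 2 starting from transient state s. Then h(state 2) = 1 and h(state 1) = 0. By first-step analysis:
h(state 4) = 0.2·0 + 0.4·h(state 4) + 0.3·h(state 3) + 0.1·1
h(state 3) = 0.2·0 + 0.3·h(state 4) + 0.3·h(state 3) + 0.2·1
Solving: h(state 4) = 0.3939, h(state 3) = 0.4545.
Starting from state 3, the probability is 0.4545.

0.4545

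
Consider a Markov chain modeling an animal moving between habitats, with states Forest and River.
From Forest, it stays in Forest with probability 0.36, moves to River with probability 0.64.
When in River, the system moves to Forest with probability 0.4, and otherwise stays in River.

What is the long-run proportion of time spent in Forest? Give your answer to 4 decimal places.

0.3846

Let the stationary distribution be π with π = πP and π_1 + π_2 = 1.
π_1 = 0.36·π_1 + 0.4·π_2
Solving with the normalization constraint gives π = (0.3846, 0.6154).
So the stationary probability of Forest is 0.3846.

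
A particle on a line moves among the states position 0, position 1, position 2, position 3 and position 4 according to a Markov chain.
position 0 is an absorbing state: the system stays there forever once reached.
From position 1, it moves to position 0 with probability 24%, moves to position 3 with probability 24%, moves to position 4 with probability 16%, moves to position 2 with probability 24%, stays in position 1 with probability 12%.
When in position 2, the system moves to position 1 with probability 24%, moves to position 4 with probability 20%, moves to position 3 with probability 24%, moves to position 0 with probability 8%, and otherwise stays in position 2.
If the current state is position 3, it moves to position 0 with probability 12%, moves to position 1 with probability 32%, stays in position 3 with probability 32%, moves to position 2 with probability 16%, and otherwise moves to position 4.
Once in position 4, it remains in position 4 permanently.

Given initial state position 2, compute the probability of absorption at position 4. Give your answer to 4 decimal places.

Let h(s) be the probability of absorption at position 4 starting from transient state s. Then h(position 4) = 1 and h(position 0) = 0. By first-step analysis:
h(position 1) = 0.24·0 + 0.12·h(position 1) + 0.24·h(position 2) + 0.24·h(position 3) + 0.16·1
h(position 2) = 0.08·0 + 0.24·h(position 1) + 0.24·h(position 2) + 0.24·h(position 3) + 0.2·1
h(position 3) = 0.12·0 + 0.32·h(position 1) + 0.16·h(position 2) + 0.32·h(position 3) + 0.08·1
Solving: h(position 1) = 0.4600, h(position 2) = 0.5552, h(position 3) = 0.4647.
Starting from position 2, the probability is 0.5552.

0.5552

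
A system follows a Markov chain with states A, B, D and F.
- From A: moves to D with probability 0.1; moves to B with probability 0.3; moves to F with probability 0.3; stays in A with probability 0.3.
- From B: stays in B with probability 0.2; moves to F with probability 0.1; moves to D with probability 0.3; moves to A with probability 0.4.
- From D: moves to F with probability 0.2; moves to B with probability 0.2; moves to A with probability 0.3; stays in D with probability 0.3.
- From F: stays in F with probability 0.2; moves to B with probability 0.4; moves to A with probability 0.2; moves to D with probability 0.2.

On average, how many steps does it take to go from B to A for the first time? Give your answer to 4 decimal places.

Let t(s) be the expected number of steps to first reach A from state s, with t(A) = 0. Conditioning on the first step:
t(B) = 1 + 0.2·t(B) + 0.3·t(D) + 0.1·t(F)
t(D) = 1 + 0.2·t(B) + 0.3·t(D) + 0.2·t(F)
t(F) = 1 + 0.4·t(B) + 0.2·t(D) + 0.2·t(F)
Solving: t(B) = 2.9167, t(D) = 3.2692, t(F) = 3.5256.
Expected steps from B to A: 2.9167.

2.9167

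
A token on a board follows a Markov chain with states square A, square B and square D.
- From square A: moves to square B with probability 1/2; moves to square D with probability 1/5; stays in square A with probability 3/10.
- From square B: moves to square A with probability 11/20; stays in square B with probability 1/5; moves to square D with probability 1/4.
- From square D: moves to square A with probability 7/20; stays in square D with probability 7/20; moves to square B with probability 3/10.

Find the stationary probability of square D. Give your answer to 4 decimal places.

Let the stationary distribution be π with π = πP and π_1 + π_2 + π_3 = 1.
π_1 = 0.3·π_1 + 0.55·π_2 + 0.35·π_3
π_2 = 0.5·π_1 + 0.2·π_2 + 0.3·π_3
Solving with the normalization constraint gives π = (0.3991, 0.3453, 0.2556).
So the stationary probability of square D is 0.2556.

0.2556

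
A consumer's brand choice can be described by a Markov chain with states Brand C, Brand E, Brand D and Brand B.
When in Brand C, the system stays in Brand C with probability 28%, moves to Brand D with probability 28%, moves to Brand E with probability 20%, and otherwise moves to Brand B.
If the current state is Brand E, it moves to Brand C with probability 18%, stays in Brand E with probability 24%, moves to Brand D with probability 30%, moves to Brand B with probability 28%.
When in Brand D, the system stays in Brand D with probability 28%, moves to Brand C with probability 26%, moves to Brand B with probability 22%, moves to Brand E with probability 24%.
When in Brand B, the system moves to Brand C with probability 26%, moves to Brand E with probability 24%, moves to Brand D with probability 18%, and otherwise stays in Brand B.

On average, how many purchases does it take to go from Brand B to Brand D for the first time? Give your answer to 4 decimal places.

4.3054

Let t(s) be the expected number of purchases to first reach Brand D from state s, with t(Brand D) = 0. Conditioning on the first purchase:
t(Brand C) = 1 + 0.28·t(Brand C) + 0.2·t(Brand E) + 0.24·t(Brand B)
t(Brand E) = 1 + 0.18·t(Brand C) + 0.24·t(Brand E) + 0.28·t(Brand B)
t(Brand B) = 1 + 0.26·t(Brand C) + 0.24·t(Brand E) + 0.32·t(Brand B)
Solving: t(Brand C) = 3.8858, t(Brand E) = 3.8223, t(Brand B) = 4.3054.
Expected purchases from Brand B to Brand D: 4.3054.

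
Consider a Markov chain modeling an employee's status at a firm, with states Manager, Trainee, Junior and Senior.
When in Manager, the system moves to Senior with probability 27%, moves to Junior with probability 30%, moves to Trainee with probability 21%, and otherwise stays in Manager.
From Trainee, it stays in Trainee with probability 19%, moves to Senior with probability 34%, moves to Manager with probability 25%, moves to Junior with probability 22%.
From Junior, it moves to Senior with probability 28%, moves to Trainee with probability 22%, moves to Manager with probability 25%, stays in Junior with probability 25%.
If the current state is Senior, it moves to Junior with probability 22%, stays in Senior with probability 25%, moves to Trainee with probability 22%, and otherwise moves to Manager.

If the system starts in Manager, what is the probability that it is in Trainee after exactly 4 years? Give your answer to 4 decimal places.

Propagate the distribution vector 4 years from Manager.
After 0 years: (1.0000, 0.0000, 0.0000, 0.0000)
After 1 year: (0.2200, 0.2100, 0.3000, 0.2700)
After 2 years: (0.2596, 0.2115, 0.2466, 0.2823)
After 3 years: (0.2592, 0.2111, 0.2482, 0.2816)
After 4 years: (0.2591, 0.2111, 0.2482, 0.2816)
P(in Trainee after 4 years) = 0.2111

0.2111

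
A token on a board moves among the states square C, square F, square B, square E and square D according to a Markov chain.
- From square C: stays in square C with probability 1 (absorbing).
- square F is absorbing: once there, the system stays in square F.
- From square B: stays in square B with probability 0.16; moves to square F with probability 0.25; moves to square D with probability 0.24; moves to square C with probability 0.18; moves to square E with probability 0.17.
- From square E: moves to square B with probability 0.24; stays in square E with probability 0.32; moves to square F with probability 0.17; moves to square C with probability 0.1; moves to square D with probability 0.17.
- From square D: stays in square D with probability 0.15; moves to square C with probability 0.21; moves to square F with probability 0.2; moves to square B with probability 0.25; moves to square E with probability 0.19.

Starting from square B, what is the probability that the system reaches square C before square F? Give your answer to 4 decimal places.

0.4320

Let h(s) be the probability of absorption at square C starting from transient state s. Then h(square C) = 1 and h(square F) = 0. By first-step analysis:
h(square B) = 0.18·1 + 0.25·0 + 0.16·h(square B) + 0.17·h(square E) + 0.24·h(square D)
h(square E) = 0.1·1 + 0.17·0 + 0.24·h(square B) + 0.32·h(square E) + 0.17·h(square D)
h(square D) = 0.21·1 + 0.2·0 + 0.25·h(square B) + 0.19·h(square E) + 0.15·h(square D)
Solving: h(square B) = 0.4320, h(square E) = 0.4163, h(square D) = 0.4672.
Starting from square B, the probability is 0.4320.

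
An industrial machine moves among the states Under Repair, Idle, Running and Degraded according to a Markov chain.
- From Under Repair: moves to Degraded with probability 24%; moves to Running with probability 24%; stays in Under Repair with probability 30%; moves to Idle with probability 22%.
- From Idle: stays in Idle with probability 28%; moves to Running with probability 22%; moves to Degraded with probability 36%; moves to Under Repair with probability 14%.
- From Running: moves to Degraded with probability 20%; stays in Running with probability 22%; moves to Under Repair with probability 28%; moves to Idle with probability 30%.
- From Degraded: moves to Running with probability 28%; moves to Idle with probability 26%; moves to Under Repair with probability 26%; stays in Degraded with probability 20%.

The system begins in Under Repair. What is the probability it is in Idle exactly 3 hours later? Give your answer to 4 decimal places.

0.2648

Propagate the distribution vector 3 hours from Under Repair.
After 0 hours: (1.0000, 0.0000, 0.0000, 0.0000)
After 1 hour: (0.3000, 0.2200, 0.2400, 0.2400)
After 2 hours: (0.2504, 0.2620, 0.2404, 0.2472)
After 3 hours: (0.2434, 0.2648, 0.2398, 0.2519)
P(in Idle after 3 hours) = 0.2648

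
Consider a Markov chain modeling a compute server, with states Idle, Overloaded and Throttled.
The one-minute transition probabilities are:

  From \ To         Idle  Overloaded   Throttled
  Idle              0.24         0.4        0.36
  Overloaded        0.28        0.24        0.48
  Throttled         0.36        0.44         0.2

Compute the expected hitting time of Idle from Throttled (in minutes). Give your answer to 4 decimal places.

3.0242

Let t(s) be the expected number of minutes to first reach Idle from state s, with t(Idle) = 0. Conditioning on the first minute:
t(Overloaded) = 1 + 0.24·t(Overloaded) + 0.48·t(Throttled)
t(Throttled) = 1 + 0.44·t(Overloaded) + 0.2·t(Throttled)
Solving: t(Overloaded) = 3.2258, t(Throttled) = 3.0242.
Expected minutes from Throttled to Idle: 3.0242.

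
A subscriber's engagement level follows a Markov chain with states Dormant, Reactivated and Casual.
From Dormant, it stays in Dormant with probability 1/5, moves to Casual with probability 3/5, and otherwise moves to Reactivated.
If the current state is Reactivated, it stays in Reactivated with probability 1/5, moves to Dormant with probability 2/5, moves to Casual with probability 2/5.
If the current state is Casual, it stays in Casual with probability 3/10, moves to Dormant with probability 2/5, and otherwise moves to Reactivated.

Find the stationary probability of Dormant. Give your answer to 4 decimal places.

0.3333

Let the stationary distribution be π with π = πP and π_1 + π_2 + π_3 = 1.
π_1 = 0.2·π_1 + 0.4·π_2 + 0.4·π_3
π_2 = 0.2·π_1 + 0.2·π_2 + 0.3·π_3
Solving with the normalization constraint gives π = (0.3333, 0.2424, 0.4242).
So the stationary probability of Dormant is 0.3333.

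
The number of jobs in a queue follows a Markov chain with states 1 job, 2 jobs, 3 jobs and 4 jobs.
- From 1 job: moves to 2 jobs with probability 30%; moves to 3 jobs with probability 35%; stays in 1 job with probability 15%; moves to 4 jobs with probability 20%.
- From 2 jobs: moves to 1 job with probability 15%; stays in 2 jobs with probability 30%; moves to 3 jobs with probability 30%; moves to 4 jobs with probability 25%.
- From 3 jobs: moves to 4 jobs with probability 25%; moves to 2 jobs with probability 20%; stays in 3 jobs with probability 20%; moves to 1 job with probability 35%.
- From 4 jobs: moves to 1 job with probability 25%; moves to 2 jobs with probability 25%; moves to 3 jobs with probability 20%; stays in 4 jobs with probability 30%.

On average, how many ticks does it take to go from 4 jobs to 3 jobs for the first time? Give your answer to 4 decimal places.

3.8799

Let t(s) be the expected number of ticks to first reach 3 jobs from state s, with t(3 jobs) = 0. Conditioning on the first tick:
t(1 job) = 1 + 0.15·t(1 job) + 0.3·t(2 jobs) + 0.2·t(4 jobs)
t(2 jobs) = 1 + 0.15·t(1 job) + 0.3·t(2 jobs) + 0.25·t(4 jobs)
t(4 jobs) = 1 + 0.25·t(1 job) + 0.25·t(2 jobs) + 0.3·t(4 jobs)
Solving: t(1 job) = 3.3349, t(2 jobs) = 3.5289, t(4 jobs) = 3.8799.
Expected ticks from 4 jobs to 3 jobs: 3.8799.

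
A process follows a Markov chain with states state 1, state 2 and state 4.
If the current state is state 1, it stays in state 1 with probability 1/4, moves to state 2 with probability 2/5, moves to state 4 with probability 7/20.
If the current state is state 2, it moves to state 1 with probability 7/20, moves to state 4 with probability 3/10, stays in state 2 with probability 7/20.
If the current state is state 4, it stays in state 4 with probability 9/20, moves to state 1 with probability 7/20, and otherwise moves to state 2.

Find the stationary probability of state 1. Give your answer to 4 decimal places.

0.3182

Let the stationary distribution be π with π = πP and π_1 + π_2 + π_3 = 1.
π_1 = 0.25·π_1 + 0.35·π_2 + 0.35·π_3
π_2 = 0.4·π_1 + 0.35·π_2 + 0.2·π_3
Solving with the normalization constraint gives π = (0.3182, 0.3102, 0.3717).
So the stationary probability of state 1 is 0.3182.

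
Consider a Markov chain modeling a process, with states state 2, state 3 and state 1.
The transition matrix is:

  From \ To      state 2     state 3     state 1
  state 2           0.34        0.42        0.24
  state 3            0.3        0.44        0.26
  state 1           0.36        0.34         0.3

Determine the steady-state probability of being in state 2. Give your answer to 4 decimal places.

Let the stationary distribution be π with π = πP and π_1 + π_2 + π_3 = 1.
π_1 = 0.34·π_1 + 0.3·π_2 + 0.36·π_3
π_2 = 0.42·π_1 + 0.44·π_2 + 0.34·π_3
Solving with the normalization constraint gives π = (0.3290, 0.4070, 0.2640).
So the stationary probability of state 2 is 0.3290.

0.3290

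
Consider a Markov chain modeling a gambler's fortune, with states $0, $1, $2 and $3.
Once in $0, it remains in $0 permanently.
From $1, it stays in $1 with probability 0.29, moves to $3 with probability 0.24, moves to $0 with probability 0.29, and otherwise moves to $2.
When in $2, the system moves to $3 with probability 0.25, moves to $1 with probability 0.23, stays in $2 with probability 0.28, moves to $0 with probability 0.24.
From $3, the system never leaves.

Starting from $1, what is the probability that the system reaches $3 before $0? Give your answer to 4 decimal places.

Let h(s) be the probability of absorption at $3 starting from transient state s. Then h($3) = 1 and h($0) = 0. By first-step analysis:
h($1) = 0.29·0 + 0.29·h($1) + 0.18·h($2) + 0.24·1
h($2) = 0.24·0 + 0.23·h($1) + 0.28·h($2) + 0.25·1
Solving: h($1) = 0.4636, h($2) = 0.4953.
Starting from $1, the probability is 0.4636.

0.4636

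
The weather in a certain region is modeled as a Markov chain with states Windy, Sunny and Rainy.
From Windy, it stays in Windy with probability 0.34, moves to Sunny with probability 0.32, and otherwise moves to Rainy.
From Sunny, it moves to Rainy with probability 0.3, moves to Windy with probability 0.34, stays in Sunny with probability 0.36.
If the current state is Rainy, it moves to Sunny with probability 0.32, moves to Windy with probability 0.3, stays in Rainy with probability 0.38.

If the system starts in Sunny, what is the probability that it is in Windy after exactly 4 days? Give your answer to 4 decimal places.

Propagate the distribution vector 4 days from Sunny.
After 0 days: (0.0000, 1.0000, 0.0000)
After 1 day: (0.3400, 0.3600, 0.3000)
After 2 days: (0.3280, 0.3344, 0.3376)
After 3 days: (0.3265, 0.3334, 0.3401)
After 4 days: (0.3264, 0.3333, 0.3403)
P(in Windy after 4 days) = 0.3264

0.3264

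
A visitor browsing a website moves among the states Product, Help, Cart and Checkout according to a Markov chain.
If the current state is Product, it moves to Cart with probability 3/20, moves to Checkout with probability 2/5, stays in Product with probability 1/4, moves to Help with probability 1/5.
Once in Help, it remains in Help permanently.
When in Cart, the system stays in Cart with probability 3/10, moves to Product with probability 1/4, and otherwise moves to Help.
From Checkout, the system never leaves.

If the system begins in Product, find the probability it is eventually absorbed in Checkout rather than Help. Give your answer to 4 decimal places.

Let h(s) be the probability of absorption at Checkout starting from transient state s. Then h(Checkout) = 1 and h(Help) = 0. By first-step analysis:
h(Product) = 0.25·h(Product) + 0.2·0 + 0.15·h(Cart) + 0.4·1
h(Cart) = 0.25·h(Product) + 0.45·0 + 0.3·h(Cart)
Solving: h(Product) = 0.5744, h(Cart) = 0.2051.
Starting from Product, the probability is 0.5744.

0.5744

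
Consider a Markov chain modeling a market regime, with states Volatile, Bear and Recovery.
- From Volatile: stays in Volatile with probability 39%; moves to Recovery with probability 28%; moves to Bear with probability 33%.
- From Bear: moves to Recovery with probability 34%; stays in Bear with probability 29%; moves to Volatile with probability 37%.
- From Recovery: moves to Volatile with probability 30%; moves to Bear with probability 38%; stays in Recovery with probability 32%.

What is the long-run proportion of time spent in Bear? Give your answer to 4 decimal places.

Let the stationary distribution be π with π = πP and π_1 + π_2 + π_3 = 1.
π_1 = 0.39·π_1 + 0.37·π_2 + 0.3·π_3
π_2 = 0.33·π_1 + 0.29·π_2 + 0.38·π_3
Solving with the normalization constraint gives π = (0.3552, 0.3323, 0.3124).
So the stationary probability of Bear is 0.3323.

0.3323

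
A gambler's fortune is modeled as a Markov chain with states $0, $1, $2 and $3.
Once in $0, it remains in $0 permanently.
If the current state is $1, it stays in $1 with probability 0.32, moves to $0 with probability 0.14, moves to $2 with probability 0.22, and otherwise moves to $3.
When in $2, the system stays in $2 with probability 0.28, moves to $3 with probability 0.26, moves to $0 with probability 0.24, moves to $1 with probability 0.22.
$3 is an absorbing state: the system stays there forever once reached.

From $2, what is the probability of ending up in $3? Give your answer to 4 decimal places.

Let h(s) be the probability of absorption at $3 starting from transient state s. Then h($3) = 1 and h($0) = 0. By first-step analysis:
h($1) = 0.14·0 + 0.32·h($1) + 0.22·h($2) + 0.32·1
h($2) = 0.24·0 + 0.22·h($1) + 0.28·h($2) + 0.26·1
Solving: h($1) = 0.6519, h($2) = 0.5603.
Starting from $2, the probability is 0.5603.

0.5603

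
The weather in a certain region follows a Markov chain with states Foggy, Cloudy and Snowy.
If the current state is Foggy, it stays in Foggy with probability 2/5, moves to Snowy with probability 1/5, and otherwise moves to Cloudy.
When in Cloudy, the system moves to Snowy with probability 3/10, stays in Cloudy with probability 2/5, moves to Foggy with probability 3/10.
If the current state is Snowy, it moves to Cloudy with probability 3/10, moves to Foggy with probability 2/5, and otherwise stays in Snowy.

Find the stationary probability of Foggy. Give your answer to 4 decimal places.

Let the stationary distribution be π with π = πP and π_1 + π_2 + π_3 = 1.
π_1 = 0.4·π_1 + 0.3·π_2 + 0.4·π_3
π_2 = 0.4·π_1 + 0.4·π_2 + 0.3·π_3
Solving with the normalization constraint gives π = (0.3626, 0.3736, 0.2637).
So the stationary probability of Foggy is 0.3626.

0.3626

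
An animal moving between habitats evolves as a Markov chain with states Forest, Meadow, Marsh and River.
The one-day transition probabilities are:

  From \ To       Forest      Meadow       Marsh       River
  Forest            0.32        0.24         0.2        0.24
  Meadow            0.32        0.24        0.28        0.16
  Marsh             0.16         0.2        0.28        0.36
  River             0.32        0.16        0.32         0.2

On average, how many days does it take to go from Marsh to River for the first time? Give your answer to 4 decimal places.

Let t(s) be the expected number of days to first reach River from state s, with t(River) = 0. Conditioning on the first day:
t(Forest) = 1 + 0.32·t(Forest) + 0.24·t(Meadow) + 0.2·t(Marsh)
t(Meadow) = 1 + 0.32·t(Forest) + 0.24·t(Meadow) + 0.28·t(Marsh)
t(Marsh) = 1 + 0.16·t(Forest) + 0.2·t(Meadow) + 0.28·t(Marsh)
Solving: t(Forest) = 3.9992, t(Meadow) = 4.2764, t(Marsh) = 3.4655.
Expected days from Marsh to River: 3.4655.

3.4655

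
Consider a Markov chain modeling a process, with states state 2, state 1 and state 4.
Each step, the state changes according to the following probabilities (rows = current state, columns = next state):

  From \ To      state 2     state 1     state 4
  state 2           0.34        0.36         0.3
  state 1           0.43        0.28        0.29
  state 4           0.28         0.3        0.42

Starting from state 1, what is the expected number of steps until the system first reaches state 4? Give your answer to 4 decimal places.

Let t(s) be the expected number of steps to first reach state 4 from state s, with t(state 4) = 0. Conditioning on the first step:
t(state 2) = 1 + 0.34·t(state 2) + 0.36·t(state 1)
t(state 1) = 1 + 0.43·t(state 2) + 0.28·t(state 1)
Solving: t(state 2) = 3.3708, t(state 1) = 3.4020.
Expected steps from state 1 to state 4: 3.4020.

3.4020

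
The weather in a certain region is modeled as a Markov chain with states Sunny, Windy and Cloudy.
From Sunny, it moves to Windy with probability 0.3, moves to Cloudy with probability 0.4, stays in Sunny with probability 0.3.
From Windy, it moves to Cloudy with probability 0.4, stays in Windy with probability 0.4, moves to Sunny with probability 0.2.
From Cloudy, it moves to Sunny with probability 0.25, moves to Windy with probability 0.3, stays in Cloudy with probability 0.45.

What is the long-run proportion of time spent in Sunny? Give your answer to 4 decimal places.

Let the stationary distribution be π with π = πP and π_1 + π_2 + π_3 = 1.
π_1 = 0.3·π_1 + 0.2·π_2 + 0.25·π_3
π_2 = 0.3·π_1 + 0.4·π_2 + 0.3·π_3
Solving with the normalization constraint gives π = (0.2456, 0.3333, 0.4211).
So the stationary probability of Sunny is 0.2456.

0.2456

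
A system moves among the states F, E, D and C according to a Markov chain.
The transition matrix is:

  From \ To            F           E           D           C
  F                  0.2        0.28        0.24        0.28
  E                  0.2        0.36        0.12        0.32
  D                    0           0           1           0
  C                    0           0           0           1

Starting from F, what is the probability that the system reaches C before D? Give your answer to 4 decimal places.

Let h(s) be the probability of absorption at C starting from transient state s. Then h(C) = 1 and h(D) = 0. By first-step analysis:
h(F) = 0.2·h(F) + 0.28·h(E) + 0.24·0 + 0.28·1
h(E) = 0.2·h(F) + 0.36·h(E) + 0.12·0 + 0.32·1
Solving: h(F) = 0.5895, h(E) = 0.6842.
Starting from F, the probability is 0.5895.

0.5895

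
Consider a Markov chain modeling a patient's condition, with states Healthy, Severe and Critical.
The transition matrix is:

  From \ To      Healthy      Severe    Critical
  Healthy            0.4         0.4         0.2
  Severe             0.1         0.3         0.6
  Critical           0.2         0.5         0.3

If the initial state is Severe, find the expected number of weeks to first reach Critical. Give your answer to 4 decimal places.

1.8421

Let t(s) be the expected number of weeks to first reach Critical from state s, with t(Critical) = 0. Conditioning on the first week:
t(Healthy) = 1 + 0.4·t(Healthy) + 0.4·t(Severe)
t(Severe) = 1 + 0.1·t(Healthy) + 0.3·t(Severe)
Solving: t(Healthy) = 2.8947, t(Severe) = 1.8421.
Expected weeks from Severe to Critical: 1.8421.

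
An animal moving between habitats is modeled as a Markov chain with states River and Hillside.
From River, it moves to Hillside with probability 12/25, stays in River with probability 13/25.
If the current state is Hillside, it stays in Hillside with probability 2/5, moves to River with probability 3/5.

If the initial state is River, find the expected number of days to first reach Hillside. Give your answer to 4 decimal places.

Let t(s) be the expected number of days to first reach Hillside from state s, with t(Hillside) = 0. Conditioning on the first day:
t(River) = 1 + 0.52·t(River)
Solving: t(River) = 2.0833.
Expected days from River to Hillside: 2.0833.

2.0833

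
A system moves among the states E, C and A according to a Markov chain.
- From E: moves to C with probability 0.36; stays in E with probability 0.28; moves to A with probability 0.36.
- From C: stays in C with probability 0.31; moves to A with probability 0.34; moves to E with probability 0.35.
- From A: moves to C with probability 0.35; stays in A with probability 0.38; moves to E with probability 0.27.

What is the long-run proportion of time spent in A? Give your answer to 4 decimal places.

0.3604

Let the stationary distribution be π with π = πP and π_1 + π_2 + π_3 = 1.
π_1 = 0.28·π_1 + 0.35·π_2 + 0.27·π_3
π_2 = 0.36·π_1 + 0.31·π_2 + 0.35·π_3
Solving with the normalization constraint gives π = (0.3002, 0.3394, 0.3604).
So the stationary probability of A is 0.3604.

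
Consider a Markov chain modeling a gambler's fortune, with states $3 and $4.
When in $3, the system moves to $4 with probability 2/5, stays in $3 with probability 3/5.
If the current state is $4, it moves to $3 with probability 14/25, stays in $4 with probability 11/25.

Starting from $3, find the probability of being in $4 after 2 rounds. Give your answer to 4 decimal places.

0.4160

Sum over the intermediate state after 1 round:
P = P($3→$3)·P($3→$4) + P($3→$4)·P($4→$4)
  = 0.6×0.4 + 0.4×0.44
  = 0.2400 + 0.1760 = 0.4160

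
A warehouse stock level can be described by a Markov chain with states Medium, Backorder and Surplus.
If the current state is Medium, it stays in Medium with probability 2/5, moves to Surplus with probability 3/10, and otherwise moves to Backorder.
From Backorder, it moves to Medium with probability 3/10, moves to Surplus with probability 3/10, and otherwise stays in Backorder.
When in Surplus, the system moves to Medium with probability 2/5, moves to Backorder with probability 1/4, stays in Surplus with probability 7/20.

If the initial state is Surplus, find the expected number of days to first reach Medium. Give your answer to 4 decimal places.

Let t(s) be the expected number of days to first reach Medium from state s, with t(Medium) = 0. Conditioning on the first day:
t(Backorder) = 1 + 0.4·t(Backorder) + 0.3·t(Surplus)
t(Surplus) = 1 + 0.25·t(Backorder) + 0.35·t(Surplus)
Solving: t(Backorder) = 3.0159, t(Surplus) = 2.6984.
Expected days from Surplus to Medium: 2.6984.

2.6984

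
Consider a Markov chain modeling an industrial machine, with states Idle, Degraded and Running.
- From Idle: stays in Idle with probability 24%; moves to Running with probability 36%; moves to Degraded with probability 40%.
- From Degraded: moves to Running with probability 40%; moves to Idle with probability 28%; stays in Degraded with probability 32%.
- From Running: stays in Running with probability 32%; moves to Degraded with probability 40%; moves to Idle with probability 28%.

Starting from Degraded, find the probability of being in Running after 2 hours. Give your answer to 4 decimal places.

0.3568

Sum over the intermediate state after 1 hour:
P = P(Degraded→Idle)·P(Idle→Running) + P(Degraded→Degraded)·P(Degraded→Running) + P(Degraded→Running)·P(Running→Running)
  = 0.28×0.36 + 0.32×0.4 + 0.4×0.32
  = 0.1008 + 0.1280 + 0.1280 = 0.3568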